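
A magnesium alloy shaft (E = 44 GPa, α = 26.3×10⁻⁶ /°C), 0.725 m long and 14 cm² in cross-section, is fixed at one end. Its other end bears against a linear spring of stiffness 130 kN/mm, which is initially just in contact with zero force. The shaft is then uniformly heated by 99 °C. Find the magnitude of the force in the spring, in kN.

The unrestrained thermal change is αΔT L = 26.3×10⁻⁶ × 99 × 725 = 1.888 mm.
Let P be the compressive force at the spring. The shaft shortens elastically by PL/(AE) and the spring compresses by P/k; together these equal δ_free.
P [ L/(AE) + 1/k ] = δ_free → P [ 725/(1400×44×10³) + 1/(130×10³) ] = 1.888.
P = 1.888 / 1.946×10⁻⁵ = 96990 N.

P ≈ 97 kN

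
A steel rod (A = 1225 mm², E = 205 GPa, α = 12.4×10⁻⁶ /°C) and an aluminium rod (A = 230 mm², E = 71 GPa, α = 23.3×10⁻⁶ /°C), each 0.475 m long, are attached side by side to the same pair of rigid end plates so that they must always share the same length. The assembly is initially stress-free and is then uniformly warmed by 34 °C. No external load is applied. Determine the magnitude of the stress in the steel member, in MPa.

Both members must finish at the same length. With the larger α, the aluminium tends to over-expand; the plates restrain it, putting the aluminium in compression and the steel in tension. With no external load the two internal forces are equal and opposite, magnitude P.
Compatibility of the two members (thermal + elastic change equal): (α₁ − α₂)ΔT = P·[1/(A₁E₁) + 1/(A₂E₂)].
|α₁ − α₂|·ΔT = 10.9×10⁻⁶ × 34 = 0.0003706.
1/(A₁E₁) + 1/(A₂E₂) = 1/(1225×205×10³) + 1/(230×71×10³) = 6.522×10⁻⁸ N⁻¹.
So P = 0.0003706 / 6.522×10⁻⁸ = 5.682 kN.
σ_{steel} = P/A₁ = 5682/1225 = 4.639 MPa, tensile.

σ ≈ 4.64 MPa (tensile)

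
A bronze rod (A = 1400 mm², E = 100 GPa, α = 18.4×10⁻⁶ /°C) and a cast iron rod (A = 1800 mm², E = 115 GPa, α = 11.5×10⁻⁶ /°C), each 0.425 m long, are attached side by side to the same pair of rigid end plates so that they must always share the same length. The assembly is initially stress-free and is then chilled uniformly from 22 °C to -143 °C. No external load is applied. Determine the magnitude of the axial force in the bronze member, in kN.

P ≈ 95.1 kN (tensile in the bronze)

The bronze has the larger α, so on cooling it would change length more than the cast iron if both were free. The rigid plates force a common final length, so the bronze is put into tension and the cast iron into compression, with equal and opposite forces P (no external load).
Equating the net (thermal + elastic) strains gives |α₁ − α₂|·ΔT = P·[1/(A₁E₁) + 1/(A₂E₂)].
|α₁ − α₂|·ΔT = 6.9×10⁻⁶ × 165 = 0.001138.
1/(A₁E₁) + 1/(A₂E₂) = 1/(1400×100×10³) + 1/(1800×115×10³) = 1.197×10⁻⁸ N⁻¹.
P = 0.001138 / 1.197×10⁻⁸ = 95080 N = 95.08 kN.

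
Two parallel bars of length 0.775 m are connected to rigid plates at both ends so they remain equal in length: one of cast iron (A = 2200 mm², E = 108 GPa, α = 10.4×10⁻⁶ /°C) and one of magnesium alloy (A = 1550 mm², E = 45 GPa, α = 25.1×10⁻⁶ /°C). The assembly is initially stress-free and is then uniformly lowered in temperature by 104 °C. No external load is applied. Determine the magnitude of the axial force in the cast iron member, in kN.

Equilibrium of a rigid end plate with no external load gives equal and opposite internal forces ±P in the two members. Since α_{magnesium alloy} > α_{cast iron}, cooling drives the magnesium alloy into tension and the cast iron into compression.
Equating the net (thermal + elastic) strains gives |α₁ − α₂|·ΔT = P·[1/(A₁E₁) + 1/(A₂E₂)].
|α₁ − α₂|·ΔT = 14.7×10⁻⁶ × 104 = 0.001529.
1/(A₁E₁) + 1/(A₂E₂) = 1/(2200×108×10³) + 1/(1550×45×10³) = 1.855×10⁻⁸ N⁻¹.
So P = 0.001529 / 1.855×10⁻⁸ = 82.43 kN.

P ≈ 82.4 kN (compressive in the cast iron)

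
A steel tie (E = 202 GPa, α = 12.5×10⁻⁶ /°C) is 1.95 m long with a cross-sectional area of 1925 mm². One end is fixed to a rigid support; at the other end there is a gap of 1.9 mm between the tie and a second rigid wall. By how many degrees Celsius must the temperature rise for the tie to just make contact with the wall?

The gap closes when αΔT L = 1.9 mm, since the tie is still unstressed at that instant.
So ΔT = g/(αL) = 1.9/(12.5×10⁻⁶ × 1950) = 77.95 °C.

ΔT ≈ 77.9 °C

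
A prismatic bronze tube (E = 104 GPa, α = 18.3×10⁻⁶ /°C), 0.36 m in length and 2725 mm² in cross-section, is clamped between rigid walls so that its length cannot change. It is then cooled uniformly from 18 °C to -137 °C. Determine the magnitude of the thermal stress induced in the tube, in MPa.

The supports are rigid, so the total axial strain is zero. The restrained thermal strain is ε = αΔT = 18.3×10⁻⁶ × 155 = 2836.5×10⁻⁶.
σ = EαΔT = 104×10³ × 18.3×10⁻⁶ × 155 = 295 MPa (tensile; the tube is trying to contract).

σ ≈ 295 MPa (tensile)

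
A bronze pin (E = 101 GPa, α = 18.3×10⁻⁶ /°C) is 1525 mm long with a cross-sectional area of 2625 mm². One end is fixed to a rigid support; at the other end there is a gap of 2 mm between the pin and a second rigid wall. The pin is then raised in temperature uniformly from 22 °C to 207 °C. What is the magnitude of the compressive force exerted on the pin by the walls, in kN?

Unrestrained expansion: δ_free = αΔT L = 18.3×10⁻⁶ × 185 × 1525 = 5.163 mm.
After closing the 2 mm clearance, 5.163 − 2 = 3.163 mm of expansion remains to be suppressed by the wall.
That suppressed elongation corresponds to σ = E·Δ/L = 101×10³ × 3.163/1525 = 209.5 MPa.
P = σA = 209.5 × 2625 = 549.9 kN.

P ≈ 550 kN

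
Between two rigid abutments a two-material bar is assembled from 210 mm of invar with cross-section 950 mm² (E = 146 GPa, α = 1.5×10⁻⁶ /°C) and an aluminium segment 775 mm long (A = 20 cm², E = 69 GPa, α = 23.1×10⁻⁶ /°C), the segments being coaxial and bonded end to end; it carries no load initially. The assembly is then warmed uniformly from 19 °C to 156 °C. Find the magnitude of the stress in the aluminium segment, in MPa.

σ ≈ 175 MPa (compressive)

If the supports were absent, the total length change would be Σ αᵢΔT Lᵢ = 1.5×10⁻⁶×137×210 + 23.1×10⁻⁶×137×775 = 2.496 mm.
The rigid supports impose zero overall length change; the single axial force P common to all segments must satisfy P Σ Lᵢ/(AᵢEᵢ) = δ_free.
The series flexibility is Σ Lᵢ/(AᵢEᵢ) = 210/(950×146×10³) + 775/(2000×69×10³) = 7.13×10⁻⁶ mm/N.
P = 2.496 / 7.13×10⁻⁶ = 350000 N = 350 kN, compressive.
σ_{aluminium} = P / A = 350000 / 2000 = 175 MPa.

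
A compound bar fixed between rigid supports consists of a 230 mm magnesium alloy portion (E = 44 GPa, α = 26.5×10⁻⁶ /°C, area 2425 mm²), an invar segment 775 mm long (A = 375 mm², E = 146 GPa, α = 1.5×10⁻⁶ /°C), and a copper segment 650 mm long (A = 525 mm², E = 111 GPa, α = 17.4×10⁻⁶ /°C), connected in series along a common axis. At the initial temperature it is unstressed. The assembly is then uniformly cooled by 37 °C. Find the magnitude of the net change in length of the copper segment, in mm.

Free thermal contraction of the whole bar: Σ αᵢΔT Lᵢ = 26.5×10⁻⁶×37×230 + 1.5×10⁻⁶×37×775 + 17.4×10⁻⁶×37×650 = 0.687 mm.
The walls prevent any net length change, so an axial force P (same in every segment) develops. Compatibility: P · Σ Lᵢ/(AᵢEᵢ) = δ_free.
The series flexibility is Σ Lᵢ/(AᵢEᵢ) = 230/(2425×44×10³) + 775/(375×146×10³) + 650/(525×111×10³) = 2.746×10⁻⁵ mm/N.
P = 0.687 / 2.746×10⁻⁵ = 25010 N = 25.01 kN, tensile.
For the copper segment, free thermal change = 17.4×10⁻⁶×37×650 = 0.4185 mm and elastic change from P = 25010×650/(525×111×10³) = 0.279 mm; these oppose, so the net change is 0.139 mm (segment shortens).

|ΔL| ≈ 0.139 mm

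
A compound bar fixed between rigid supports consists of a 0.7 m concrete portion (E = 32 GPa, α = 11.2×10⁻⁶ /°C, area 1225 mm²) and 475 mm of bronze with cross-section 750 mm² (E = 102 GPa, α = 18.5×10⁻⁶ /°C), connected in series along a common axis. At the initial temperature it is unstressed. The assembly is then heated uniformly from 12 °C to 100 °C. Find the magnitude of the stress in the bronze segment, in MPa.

With the walls removed the bar would change length by δ_free = Σ αᵢΔT Lᵢ = 11.2×10⁻⁶×88×700 + 18.5×10⁻⁶×88×475 = 1.463 mm.
The rigid supports impose zero overall length change; the single axial force P common to all segments must satisfy P Σ Lᵢ/(AᵢEᵢ) = δ_free.
The series flexibility is Σ Lᵢ/(AᵢEᵢ) = 700/(1225×32×10³) + 475/(750×102×10³) = 2.407×10⁻⁵ mm/N.
Hence P = δ_free / Σ(L/AE) = 1.463/2.407×10⁻⁵ = 60.8 kN (compressive).
σ_{bronze} = P / A = 60800 / 750 = 81.07 MPa.

σ ≈ 81.1 MPa (compressive)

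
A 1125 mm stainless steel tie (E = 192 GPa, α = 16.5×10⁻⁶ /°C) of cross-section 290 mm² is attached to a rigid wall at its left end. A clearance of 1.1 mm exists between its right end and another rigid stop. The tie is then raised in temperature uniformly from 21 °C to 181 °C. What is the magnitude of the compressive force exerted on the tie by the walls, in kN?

P ≈ 92.6 kN

Unrestrained expansion: δ_free = αΔT L = 16.5×10⁻⁶ × 160 × 1125 = 2.97 mm.
This exceeds the 1.1 mm gap, so the wall pushes back. The portion of expansion that must be recovered elastically is δ_free − gap = 2.97 − 1.1 = 1.87 mm.
Compatibility: PL/(AE) = 1.87 mm, so σ = P/A = E × (1.87/1125) = 319.1 MPa.
P = σA = 319.1 × 290 = 92.55 kN.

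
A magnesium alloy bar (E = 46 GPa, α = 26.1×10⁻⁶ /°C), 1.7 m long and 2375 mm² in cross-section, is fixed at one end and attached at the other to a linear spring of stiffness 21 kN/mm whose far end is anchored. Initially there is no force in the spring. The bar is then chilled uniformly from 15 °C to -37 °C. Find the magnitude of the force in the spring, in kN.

P ≈ 36.5 kN

The unrestrained thermal change is αΔT L = 26.1×10⁻⁶ × 52 × 1700 = 2.307 mm.
With a force P in the spring, the elastic change of the bar is PL/(AE) and that of the spring is P/k; compatibility requires their sum to equal δ_free.
So P = δ_free / [L/(AE) + 1/k] = 2.307 / [ 1700/(2375×46×10³) + 1/(21×10³) ].
P = 2.307 / 6.318×10⁻⁵ = 36520 N.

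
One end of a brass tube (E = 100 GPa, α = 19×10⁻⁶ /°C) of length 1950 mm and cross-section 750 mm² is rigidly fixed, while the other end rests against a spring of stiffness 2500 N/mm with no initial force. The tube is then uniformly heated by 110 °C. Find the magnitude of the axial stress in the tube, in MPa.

σ ≈ 12.8 MPa (compressive)

If the spring were absent the tube would lengthen by αΔT L = 19×10⁻⁶ × 110 × 1950 = 4.075 mm.
With a force P in the spring, the elastic change of the tube is PL/(AE) and that of the spring is P/k; compatibility requires their sum to equal δ_free.
So P = δ_free / [L/(AE) + 1/k] = 4.075 / [ 1950/(750×100×10³) + 1/(2500) ].
P = 4.075 / 0.000426 = 9567 N.
σ = P/A = 9567/750 = 12.76 MPa.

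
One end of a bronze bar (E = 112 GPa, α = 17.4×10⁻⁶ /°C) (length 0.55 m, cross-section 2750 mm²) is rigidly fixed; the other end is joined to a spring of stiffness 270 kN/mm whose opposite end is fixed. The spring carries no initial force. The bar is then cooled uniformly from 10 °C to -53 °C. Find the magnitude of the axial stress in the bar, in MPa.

The unrestrained thermal change is αΔT L = 17.4×10⁻⁶ × 63 × 550 = 0.6029 mm.
Let P be the tensile force in the spring. The bar extends elastically by PL/(AE) and the spring stretches by P/k; together these equal δ_free.
So P = δ_free / [L/(AE) + 1/k] = 0.6029 / [ 550/(2750×112×10³) + 1/(270×10³) ].
P = 0.6029 / 5.489×10⁻⁶ = 109800 N.
σ = P/A = 109800/2750 = 39.94 MPa.

σ ≈ 39.9 MPa (tensile)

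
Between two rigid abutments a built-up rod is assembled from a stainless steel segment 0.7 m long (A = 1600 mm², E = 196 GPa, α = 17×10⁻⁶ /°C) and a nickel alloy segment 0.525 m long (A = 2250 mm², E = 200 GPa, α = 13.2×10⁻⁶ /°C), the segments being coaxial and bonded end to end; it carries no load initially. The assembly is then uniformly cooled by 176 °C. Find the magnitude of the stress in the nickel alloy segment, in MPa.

σ ≈ 433 MPa (tensile)

Free thermal contraction of the whole bar: Σ αᵢΔT Lᵢ = 17×10⁻⁶×176×700 + 13.2×10⁻⁶×176×525 = 3.314 mm.
The walls prevent any net length change, so an axial force P (same in every segment) develops. Compatibility: P · Σ Lᵢ/(AᵢEᵢ) = δ_free.
Σ Lᵢ/(AᵢEᵢ) = 700/(1600×196×10³) + 525/(2250×200×10³) = 3.399×10⁻⁶ mm/N.
P = 3.314 / 3.399×10⁻⁶ = 975100 N = 975.1 kN, tensile.
σ_{nickel alloy} = P / A = 975100 / 2250 = 433.4 MPa.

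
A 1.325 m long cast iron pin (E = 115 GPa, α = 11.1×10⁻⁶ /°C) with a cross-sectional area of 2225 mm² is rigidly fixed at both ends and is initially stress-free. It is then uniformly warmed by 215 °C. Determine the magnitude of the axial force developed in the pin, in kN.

The ends cannot move, so σ = EαΔT = 115×10³ × 11.1×10⁻⁶ × 215 = 274.4 MPa.
Then P = σA = 274.4 × 2225 mm² = 610.6 kN, compressive.

P ≈ 611 kN (compressive)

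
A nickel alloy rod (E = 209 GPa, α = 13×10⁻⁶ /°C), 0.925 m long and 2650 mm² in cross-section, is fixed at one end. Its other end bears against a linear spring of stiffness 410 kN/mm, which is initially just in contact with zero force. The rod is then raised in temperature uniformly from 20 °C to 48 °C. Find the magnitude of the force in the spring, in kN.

The unrestrained thermal change is αΔT L = 13×10⁻⁶ × 28 × 925 = 0.3367 mm.
Let P be the compressive force at the spring. The rod shortens elastically by PL/(AE) and the spring compresses by P/k; together these equal δ_free.
P [ L/(AE) + 1/k ] = δ_free → P [ 925/(2650×209×10³) + 1/(410×10³) ] = 0.3367.
P = 0.3367 / 4.109×10⁻⁶ = 81940 N.

P ≈ 81.9 kN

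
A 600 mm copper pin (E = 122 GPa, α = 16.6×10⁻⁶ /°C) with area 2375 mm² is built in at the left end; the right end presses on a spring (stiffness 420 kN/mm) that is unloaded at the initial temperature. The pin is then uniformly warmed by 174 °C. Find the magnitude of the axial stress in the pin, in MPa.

σ ≈ 164 MPa (compressive)

The unrestrained thermal change is αΔT L = 16.6×10⁻⁶ × 174 × 600 = 1.733 mm.
With a force P in the spring, the elastic change of the pin is PL/(AE) and that of the spring is P/k; compatibility requires their sum to equal δ_free.
So P = δ_free / [L/(AE) + 1/k] = 1.733 / [ 600/(2375×122×10³) + 1/(420×10³) ].
P = 1.733 / 4.452×10⁻⁶ = 389300 N.
σ = P/A = 389300/2375 = 163.9 MPa.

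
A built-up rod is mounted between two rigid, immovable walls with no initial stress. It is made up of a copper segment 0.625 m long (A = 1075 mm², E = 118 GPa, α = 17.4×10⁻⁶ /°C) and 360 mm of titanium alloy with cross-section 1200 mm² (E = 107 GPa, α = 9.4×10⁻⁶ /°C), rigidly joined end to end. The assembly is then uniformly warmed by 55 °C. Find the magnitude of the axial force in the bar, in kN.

Free thermal expansion of the whole bar: Σ αᵢΔT Lᵢ = 17.4×10⁻⁶×55×625 + 9.4×10⁻⁶×55×360 = 0.7842 mm.
Since the ends are fixed, an axial force P builds up, equal in every segment, with P · Σ Lᵢ/(AᵢEᵢ) = δ_free.
Σ Lᵢ/(AᵢEᵢ) = 625/(1075×118×10³) + 360/(1200×107×10³) = 7.731×10⁻⁶ mm/N.
P = 0.7842 / 7.731×10⁻⁶ = 101400 N = 101.4 kN, compressive.

P ≈ 101 kN (compressive)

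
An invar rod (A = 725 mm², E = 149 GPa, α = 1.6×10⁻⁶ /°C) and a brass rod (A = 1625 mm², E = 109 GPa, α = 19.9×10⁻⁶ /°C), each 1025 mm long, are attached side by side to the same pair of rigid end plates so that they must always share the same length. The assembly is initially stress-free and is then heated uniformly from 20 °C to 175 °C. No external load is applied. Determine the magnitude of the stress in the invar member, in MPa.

σ ≈ 263 MPa (tensile)

The brass has the larger α, so on heating it would change length more than the invar if both were free. The rigid plates force a common final length, so the brass is put into compression and the invar into tension, with equal and opposite forces P (no external load).
Setting the final lengths equal and cancelling L: (α₁ − α₂)ΔT = P/(A₁E₁) + P/(A₂E₂).
|α₁ − α₂|·ΔT = 18.3×10⁻⁶ × 155 = 0.002836.
1/(A₁E₁) + 1/(A₂E₂) = 1/(725×149×10³) + 1/(1625×109×10³) = 1.49×10⁻⁸ N⁻¹.
So P = 0.002836 / 1.49×10⁻⁸ = 190.3 kN.
σ_{invar} = P/A₁ = 190300/725 = 262.5 MPa, tensile.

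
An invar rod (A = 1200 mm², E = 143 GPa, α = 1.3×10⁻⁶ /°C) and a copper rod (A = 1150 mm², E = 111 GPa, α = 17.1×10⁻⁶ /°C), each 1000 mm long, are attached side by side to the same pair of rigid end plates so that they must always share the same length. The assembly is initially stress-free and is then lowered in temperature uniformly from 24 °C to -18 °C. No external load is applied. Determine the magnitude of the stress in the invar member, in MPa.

σ ≈ 40.5 MPa (compressive)

The copper has the larger α, so on cooling it would change length more than the invar if both were free. The rigid plates force a common final length, so the copper is put into tension and the invar into compression, with equal and opposite forces P (no external load).
Compatibility of the two members (thermal + elastic change equal): (α₁ − α₂)ΔT = P·[1/(A₁E₁) + 1/(A₂E₂)].
|α₁ − α₂|·ΔT = 15.8×10⁻⁶ × 42 = 0.0006636.
1/(A₁E₁) + 1/(A₂E₂) = 1/(1200×143×10³) + 1/(1150×111×10³) = 1.366×10⁻⁸ N⁻¹.
P = 0.0006636 / 1.366×10⁻⁸ = 48570 N = 48.57 kN.
σ_{invar} = P/A₁ = 48570/1200 = 40.48 MPa, compressive.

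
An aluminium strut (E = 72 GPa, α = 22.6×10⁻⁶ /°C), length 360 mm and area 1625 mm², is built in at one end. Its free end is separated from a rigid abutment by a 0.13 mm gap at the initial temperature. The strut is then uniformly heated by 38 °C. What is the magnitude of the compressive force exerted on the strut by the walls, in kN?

Free thermal elongation = αΔT L = 22.6×10⁻⁶ × 38 × 360 = 0.3092 mm.
After closing the 0.13 mm clearance, 0.3092 − 0.13 = 0.1792 mm of expansion remains to be suppressed by the wall.
So σ = E(δ_free − g)/L = 72×10³ × 0.1792/360 = 35.83 MPa.
Force on the wall = σA = 35.83 × 1625 mm² = 58.23 kN.

P ≈ 58.2 kN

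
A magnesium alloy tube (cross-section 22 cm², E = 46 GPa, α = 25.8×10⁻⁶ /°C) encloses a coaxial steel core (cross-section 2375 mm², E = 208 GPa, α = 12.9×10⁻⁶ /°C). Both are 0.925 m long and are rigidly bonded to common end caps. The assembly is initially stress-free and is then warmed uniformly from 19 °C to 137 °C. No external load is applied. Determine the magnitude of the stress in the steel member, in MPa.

σ ≈ 53.8 MPa (tensile)

Equilibrium of a rigid end plate with no external load gives equal and opposite internal forces ±P in the two members. Since α_{magnesium alloy} > α_{steel}, heating drives the magnesium alloy into compression and the steel into tension.
Setting the final lengths equal and cancelling L: (α₁ − α₂)ΔT = P/(A₁E₁) + P/(A₂E₂).
|α₁ − α₂|·ΔT = 12.9×10⁻⁶ × 118 = 0.001522.
1/(A₁E₁) + 1/(A₂E₂) = 1/(2200×46×10³) + 1/(2375×208×10³) = 1.191×10⁻⁸ N⁻¹.
P = 0.001522 / 1.191×10⁻⁸ = 127900 N = 127.9 kN.
σ_{steel} = P/A₂ = 127900/2375 = 53.83 MPa, tensile.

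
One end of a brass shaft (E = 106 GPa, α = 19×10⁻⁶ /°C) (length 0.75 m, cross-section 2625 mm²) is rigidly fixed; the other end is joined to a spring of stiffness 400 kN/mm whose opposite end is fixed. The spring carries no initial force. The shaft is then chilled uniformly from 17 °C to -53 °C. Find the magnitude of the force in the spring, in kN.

P ≈ 192 kN

If the spring were absent the shaft would shorten by αΔT L = 19×10⁻⁶ × 70 × 750 = 0.9975 mm.
With a force P in the spring, the elastic change of the shaft is PL/(AE) and that of the spring is P/k; compatibility requires their sum to equal δ_free.
So P = δ_free / [L/(AE) + 1/k] = 0.9975 / [ 750/(2625×106×10³) + 1/(400×10³) ].
P = 0.9975 / 5.195×10⁻⁶ = 192000 N.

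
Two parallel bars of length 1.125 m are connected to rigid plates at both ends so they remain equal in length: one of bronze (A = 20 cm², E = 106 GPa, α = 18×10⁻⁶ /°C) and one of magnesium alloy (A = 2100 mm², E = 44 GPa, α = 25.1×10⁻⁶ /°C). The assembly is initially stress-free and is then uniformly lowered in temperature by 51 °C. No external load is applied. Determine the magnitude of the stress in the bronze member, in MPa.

σ ≈ 11.7 MPa (compressive)

The magnesium alloy has the larger α, so on cooling it would change length more than the bronze if both were free. The rigid plates force a common final length, so the magnesium alloy is put into tension and the bronze into compression, with equal and opposite forces P (no external load).
Equating the net (thermal + elastic) strains gives |α₁ − α₂|·ΔT = P·[1/(A₁E₁) + 1/(A₂E₂)].
|α₁ − α₂|·ΔT = 7.1×10⁻⁶ × 51 = 0.0003621.
1/(A₁E₁) + 1/(A₂E₂) = 1/(2000×106×10³) + 1/(2100×44×10³) = 1.554×10⁻⁸ N⁻¹.
So P = 0.0003621 / 1.554×10⁻⁸ = 23.3 kN.
σ_{bronze} = P/A₁ = 23300/2000 = 11.65 MPa, compressive.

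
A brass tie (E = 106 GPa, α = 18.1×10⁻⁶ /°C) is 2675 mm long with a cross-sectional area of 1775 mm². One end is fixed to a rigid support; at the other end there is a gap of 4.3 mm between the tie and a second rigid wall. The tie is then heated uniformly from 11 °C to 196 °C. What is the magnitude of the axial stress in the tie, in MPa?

σ ≈ 185 MPa (compressive)

If the wall were absent the tie would grow by αΔT L = 18.1×10⁻⁶ × 185 × 2675 = 8.957 mm.
The gap closes (δ_free > 4.3 mm) and the wall then resists a further 8.957 − 4.3 = 4.657 mm of expansion.
Compatibility: PL/(AE) = 4.657 mm, so σ = P/A = E × (4.657/2675) = 184.5 MPa.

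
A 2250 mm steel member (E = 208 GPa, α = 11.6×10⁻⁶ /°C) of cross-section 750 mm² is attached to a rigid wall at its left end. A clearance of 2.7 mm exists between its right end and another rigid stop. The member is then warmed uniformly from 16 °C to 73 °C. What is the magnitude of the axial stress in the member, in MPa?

Unrestrained expansion: δ_free = αΔT L = 11.6×10⁻⁶ × 57 × 2250 = 1.488 mm.
This is smaller than the 2.7 mm clearance, so the member expands freely without reaching the stop — the stress is zero.

σ ≈ 0 MPa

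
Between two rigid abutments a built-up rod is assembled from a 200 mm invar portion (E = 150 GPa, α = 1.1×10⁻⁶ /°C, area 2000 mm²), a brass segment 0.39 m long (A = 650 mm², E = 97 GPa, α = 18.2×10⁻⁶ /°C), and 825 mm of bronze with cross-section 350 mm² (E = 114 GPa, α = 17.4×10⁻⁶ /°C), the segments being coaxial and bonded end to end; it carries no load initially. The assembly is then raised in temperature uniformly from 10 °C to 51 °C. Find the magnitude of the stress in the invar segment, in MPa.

σ ≈ 16.1 MPa (compressive)

With the walls removed the bar would change length by δ_free = Σ αᵢΔT Lᵢ = 1.1×10⁻⁶×41×200 + 18.2×10⁻⁶×41×390 + 17.4×10⁻⁶×41×825 = 0.8886 mm.
The walls prevent any net length change, so an axial force P (same in every segment) develops. Compatibility: P · Σ Lᵢ/(AᵢEᵢ) = δ_free.
Σ Lᵢ/(AᵢEᵢ) = 200/(2000×150×10³) + 390/(650×97×10³) + 825/(350×114×10³) = 2.753×10⁻⁵ mm/N.
P = 0.8886 / 2.753×10⁻⁵ = 32280 N = 32.28 kN, compressive.
σ_{invar} = P / A = 32280 / 2000 = 16.14 MPa.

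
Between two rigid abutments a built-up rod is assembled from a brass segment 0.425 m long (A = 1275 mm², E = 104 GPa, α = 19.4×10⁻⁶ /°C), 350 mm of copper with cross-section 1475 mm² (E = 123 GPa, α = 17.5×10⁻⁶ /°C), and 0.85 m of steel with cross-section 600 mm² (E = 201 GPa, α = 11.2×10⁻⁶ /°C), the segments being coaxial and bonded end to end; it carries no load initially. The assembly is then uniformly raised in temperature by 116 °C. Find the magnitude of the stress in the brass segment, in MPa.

Free thermal expansion of the whole bar: Σ αᵢΔT Lᵢ = 19.4×10⁻⁶×116×425 + 17.5×10⁻⁶×116×350 + 11.2×10⁻⁶×116×850 = 2.771 mm.
The walls prevent any net length change, so an axial force P (same in every segment) develops. Compatibility: P · Σ Lᵢ/(AᵢEᵢ) = δ_free.
Σ Lᵢ/(AᵢEᵢ) = 425/(1275×104×10³) + 350/(1475×123×10³) + 850/(600×201×10³) = 1.218×10⁻⁵ mm/N.
So P = 2.771 / 1.218×10⁻⁵ = 227.5 kN, compressive.
σ_{brass} = P / A = 227500 / 1275 = 178.4 MPa.

σ ≈ 178 MPa (compressive)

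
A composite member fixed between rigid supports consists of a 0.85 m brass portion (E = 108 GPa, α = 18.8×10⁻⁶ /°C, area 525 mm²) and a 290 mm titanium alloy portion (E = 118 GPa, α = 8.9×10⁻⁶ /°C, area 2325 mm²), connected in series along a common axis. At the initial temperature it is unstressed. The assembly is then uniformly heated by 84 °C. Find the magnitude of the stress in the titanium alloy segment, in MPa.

With the walls removed the bar would change length by δ_free = Σ αᵢΔT Lᵢ = 18.8×10⁻⁶×84×850 + 8.9×10⁻⁶×84×290 = 1.559 mm.
The walls prevent any net length change, so an axial force P (same in every segment) develops. Compatibility: P · Σ Lᵢ/(AᵢEᵢ) = δ_free.
Σ Lᵢ/(AᵢEᵢ) = 850/(525×108×10³) + 290/(2325×118×10³) = 1.605×10⁻⁵ mm/N.
Hence P = δ_free / Σ(L/AE) = 1.559/1.605×10⁻⁵ = 97.15 kN (compressive).
σ_{titanium alloy} = P / A = 97150 / 2325 = 41.79 MPa.

σ ≈ 41.8 MPa (compressive)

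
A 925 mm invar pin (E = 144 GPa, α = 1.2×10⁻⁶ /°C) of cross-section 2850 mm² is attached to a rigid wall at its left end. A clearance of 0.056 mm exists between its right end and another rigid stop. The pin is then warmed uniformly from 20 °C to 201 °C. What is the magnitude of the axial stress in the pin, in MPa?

Free thermal elongation = αΔT L = 1.2×10⁻⁶ × 181 × 925 = 0.2009 mm.
After closing the 0.056 mm clearance, 0.2009 − 0.056 = 0.1449 mm of expansion remains to be suppressed by the wall.
That suppressed elongation corresponds to σ = E·Δ/L = 144×10³ × 0.1449/925 = 22.56 MPa.

σ ≈ 22.6 MPa (compressive)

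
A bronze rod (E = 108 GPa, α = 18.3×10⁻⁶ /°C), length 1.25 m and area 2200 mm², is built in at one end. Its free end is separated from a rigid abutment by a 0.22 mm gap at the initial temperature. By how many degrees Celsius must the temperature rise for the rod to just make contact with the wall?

ΔT ≈ 9.62 °C

Contact occurs when the free expansion equals the gap: αΔT L = 0.22 mm.
So ΔT = g/(αL) = 0.22/(18.3×10⁻⁶ × 1250) = 9.617 °C.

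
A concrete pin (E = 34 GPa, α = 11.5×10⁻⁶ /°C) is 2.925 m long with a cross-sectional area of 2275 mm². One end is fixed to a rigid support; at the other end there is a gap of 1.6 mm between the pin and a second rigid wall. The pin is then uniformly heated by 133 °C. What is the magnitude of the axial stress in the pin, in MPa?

Free thermal elongation = αΔT L = 11.5×10⁻⁶ × 133 × 2925 = 4.474 mm.
This exceeds the 1.6 mm gap, so the wall pushes back. The portion of expansion that must be recovered elastically is δ_free − gap = 4.474 − 1.6 = 2.874 mm.
So σ = E(δ_free − g)/L = 34×10³ × 2.874/2925 = 33.4 MPa.

σ ≈ 33.4 MPa (compressive)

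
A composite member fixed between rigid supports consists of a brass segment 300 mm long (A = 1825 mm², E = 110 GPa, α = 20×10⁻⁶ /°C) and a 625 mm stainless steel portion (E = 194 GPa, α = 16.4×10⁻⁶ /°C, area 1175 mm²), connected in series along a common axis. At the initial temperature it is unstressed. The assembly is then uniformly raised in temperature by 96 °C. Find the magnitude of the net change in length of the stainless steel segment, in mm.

Free thermal expansion of the whole bar: Σ αᵢΔT Lᵢ = 20×10⁻⁶×96×300 + 16.4×10⁻⁶×96×625 = 1.56 mm.
The walls prevent any net length change, so an axial force P (same in every segment) develops. Compatibility: P · Σ Lᵢ/(AᵢEᵢ) = δ_free.
The series flexibility is Σ Lᵢ/(AᵢEᵢ) = 300/(1825×110×10³) + 625/(1175×194×10³) = 4.236×10⁻⁶ mm/N.
P = 1.56 / 4.236×10⁻⁶ = 368300 N = 368.3 kN, compressive.
For the stainless steel segment, free thermal change = 16.4×10⁻⁶×96×625 = 0.984 mm and elastic change from P = 368300×625/(1175×194×10³) = 1.01 mm; these oppose, so the net change is 0.0257 mm (segment shortens).

|ΔL| ≈ 0.0257 mm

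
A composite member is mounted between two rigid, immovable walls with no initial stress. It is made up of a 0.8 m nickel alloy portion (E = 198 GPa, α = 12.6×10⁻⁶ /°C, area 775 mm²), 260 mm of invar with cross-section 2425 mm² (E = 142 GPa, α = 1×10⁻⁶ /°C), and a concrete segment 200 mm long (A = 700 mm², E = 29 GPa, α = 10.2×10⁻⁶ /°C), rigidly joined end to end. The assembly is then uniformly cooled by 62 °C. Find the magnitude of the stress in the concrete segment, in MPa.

With the walls removed the bar would change length by δ_free = Σ αᵢΔT Lᵢ = 12.6×10⁻⁶×62×800 + 1×10⁻⁶×62×260 + 10.2×10⁻⁶×62×200 = 0.7676 mm.
The rigid supports impose zero overall length change; the single axial force P common to all segments must satisfy P Σ Lᵢ/(AᵢEᵢ) = δ_free.
The series flexibility is Σ Lᵢ/(AᵢEᵢ) = 800/(775×198×10³) + 260/(2425×142×10³) + 200/(700×29×10³) = 1.582×10⁻⁵ mm/N.
P = 0.7676 / 1.582×10⁻⁵ = 48520 N = 48.52 kN, tensile.
σ_{concrete} = P / A = 48520 / 700 = 69.31 MPa.

σ ≈ 69.3 MPa (tensile)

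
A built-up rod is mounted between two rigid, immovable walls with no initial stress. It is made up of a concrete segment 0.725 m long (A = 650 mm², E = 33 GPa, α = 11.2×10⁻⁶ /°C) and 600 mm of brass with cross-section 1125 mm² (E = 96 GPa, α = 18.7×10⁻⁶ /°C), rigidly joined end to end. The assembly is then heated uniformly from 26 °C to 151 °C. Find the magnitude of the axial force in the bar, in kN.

If the supports were absent, the total length change would be Σ αᵢΔT Lᵢ = 11.2×10⁻⁶×125×725 + 18.7×10⁻⁶×125×600 = 2.417 mm.
The walls prevent any net length change, so an axial force P (same in every segment) develops. Compatibility: P · Σ Lᵢ/(AᵢEᵢ) = δ_free.
The series flexibility is Σ Lᵢ/(AᵢEᵢ) = 725/(650×33×10³) + 600/(1125×96×10³) = 3.936×10⁻⁵ mm/N.
Hence P = δ_free / Σ(L/AE) = 2.417/3.936×10⁻⁵ = 61.43 kN (compressive).

P ≈ 61.4 kN (compressive)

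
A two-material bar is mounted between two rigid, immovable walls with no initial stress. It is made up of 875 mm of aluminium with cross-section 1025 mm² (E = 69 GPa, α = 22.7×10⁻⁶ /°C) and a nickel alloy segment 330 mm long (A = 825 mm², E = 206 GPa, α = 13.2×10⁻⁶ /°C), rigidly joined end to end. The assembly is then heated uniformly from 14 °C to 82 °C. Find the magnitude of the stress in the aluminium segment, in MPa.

σ ≈ 112 MPa (compressive)

With the walls removed the bar would change length by δ_free = Σ αᵢΔT Lᵢ = 22.7×10⁻⁶×68×875 + 13.2×10⁻⁶×68×330 = 1.647 mm.
The rigid supports impose zero overall length change; the single axial force P common to all segments must satisfy P Σ Lᵢ/(AᵢEᵢ) = δ_free.
The series flexibility is Σ Lᵢ/(AᵢEᵢ) = 875/(1025×69×10³) + 330/(825×206×10³) = 1.431×10⁻⁵ mm/N.
P = 1.647 / 1.431×10⁻⁵ = 115100 N = 115.1 kN, compressive.
σ_{aluminium} = P / A = 115100 / 1025 = 112.2 MPa.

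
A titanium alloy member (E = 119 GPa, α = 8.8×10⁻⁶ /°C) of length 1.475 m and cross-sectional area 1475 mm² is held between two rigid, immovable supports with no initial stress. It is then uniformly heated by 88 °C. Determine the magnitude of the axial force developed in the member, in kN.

P ≈ 136 kN (compressive)

The ends cannot move, so σ = EαΔT = 119×10³ × 8.8×10⁻⁶ × 88 = 92.15 MPa.
Then P = σA = 92.15 × 1475 mm² = 135.9 kN, compressive.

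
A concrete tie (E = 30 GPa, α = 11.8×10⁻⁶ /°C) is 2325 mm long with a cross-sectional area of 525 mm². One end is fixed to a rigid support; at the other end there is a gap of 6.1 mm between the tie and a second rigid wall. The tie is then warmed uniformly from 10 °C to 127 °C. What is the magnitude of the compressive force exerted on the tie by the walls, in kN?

If the wall were absent the tie would grow by αΔT L = 11.8×10⁻⁶ × 117 × 2325 = 3.21 mm.
Since δ_free = 3.21 mm is less than the 6.1 mm gap, the tie never touches the wall. No axial force develops.

P ≈ 0 kN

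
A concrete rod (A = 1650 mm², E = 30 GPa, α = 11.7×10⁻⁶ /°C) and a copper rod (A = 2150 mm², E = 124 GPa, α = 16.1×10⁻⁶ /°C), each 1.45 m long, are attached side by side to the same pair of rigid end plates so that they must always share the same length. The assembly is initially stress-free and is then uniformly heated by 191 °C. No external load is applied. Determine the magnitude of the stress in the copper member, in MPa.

σ ≈ 16.3 MPa (compressive)

The copper has the larger α, so on heating it would change length more than the concrete if both were free. The rigid plates force a common final length, so the copper is put into compression and the concrete into tension, with equal and opposite forces P (no external load).
Setting the final lengths equal and cancelling L: (α₁ − α₂)ΔT = P/(A₁E₁) + P/(A₂E₂).
|α₁ − α₂|·ΔT = 4.4×10⁻⁶ × 191 = 0.0008404.
1/(A₁E₁) + 1/(A₂E₂) = 1/(1650×30×10³) + 1/(2150×124×10³) = 2.395×10⁻⁸ N⁻¹.
P = 0.0008404 / 2.395×10⁻⁸ = 35090 N = 35.09 kN.
σ_{copper} = P/A₂ = 35090/2150 = 16.32 MPa, compressive.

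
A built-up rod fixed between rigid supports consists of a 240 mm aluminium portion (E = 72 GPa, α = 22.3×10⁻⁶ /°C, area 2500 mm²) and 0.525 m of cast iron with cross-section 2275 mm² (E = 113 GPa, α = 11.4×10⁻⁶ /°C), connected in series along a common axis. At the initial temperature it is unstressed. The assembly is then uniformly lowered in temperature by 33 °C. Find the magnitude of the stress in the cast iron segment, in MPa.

σ ≈ 48.7 MPa (tensile)

Free thermal contraction of the whole bar: Σ αᵢΔT Lᵢ = 22.3×10⁻⁶×33×240 + 11.4×10⁻⁶×33×525 = 0.3741 mm.
The rigid supports impose zero overall length change; the single axial force P common to all segments must satisfy P Σ Lᵢ/(AᵢEᵢ) = δ_free.
The series flexibility is Σ Lᵢ/(AᵢEᵢ) = 240/(2500×72×10³) + 525/(2275×113×10³) = 3.376×10⁻⁶ mm/N.
So P = 0.3741 / 3.376×10⁻⁶ = 110.8 kN, tensile.
σ_{cast iron} = P / A = 110800 / 2275 = 48.72 MPa.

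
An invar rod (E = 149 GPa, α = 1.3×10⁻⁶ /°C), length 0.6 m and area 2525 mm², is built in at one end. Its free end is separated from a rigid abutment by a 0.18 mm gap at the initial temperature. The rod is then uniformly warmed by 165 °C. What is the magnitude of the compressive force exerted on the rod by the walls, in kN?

P ≈ 0 kN

If the wall were absent the rod would grow by αΔT L = 1.3×10⁻⁶ × 165 × 600 = 0.1287 mm.
This is smaller than the 0.18 mm clearance, so the rod expands freely without reaching the stop — the stress is zero.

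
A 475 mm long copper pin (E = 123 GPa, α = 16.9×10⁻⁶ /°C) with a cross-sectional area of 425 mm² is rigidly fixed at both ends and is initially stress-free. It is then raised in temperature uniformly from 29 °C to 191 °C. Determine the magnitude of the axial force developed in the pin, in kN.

The ends cannot move, so σ = EαΔT = 123×10³ × 16.9×10⁻⁶ × 162 = 336.7 MPa.
Then P = σA = 336.7 × 425 mm² = 143.1 kN, compressive.

P ≈ 143 kN (compressive)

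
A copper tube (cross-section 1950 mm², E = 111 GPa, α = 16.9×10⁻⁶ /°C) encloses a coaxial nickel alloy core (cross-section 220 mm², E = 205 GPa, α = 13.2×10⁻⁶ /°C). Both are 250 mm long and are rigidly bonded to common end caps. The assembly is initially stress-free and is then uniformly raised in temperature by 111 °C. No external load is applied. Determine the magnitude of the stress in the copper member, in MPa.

Both members must finish at the same length. With the larger α, the copper tends to over-expand; the plates restrain it, putting the copper in compression and the nickel alloy in tension. With no external load the two internal forces are equal and opposite, magnitude P.
Setting the final lengths equal and cancelling L: (α₁ − α₂)ΔT = P/(A₁E₁) + P/(A₂E₂).
|α₁ − α₂|·ΔT = 3.7×10⁻⁶ × 111 = 0.0004107.
1/(A₁E₁) + 1/(A₂E₂) = 1/(1950×111×10³) + 1/(220×205×10³) = 2.679×10⁻⁸ N⁻¹.
So P = 0.0004107 / 2.679×10⁻⁸ = 15.33 kN.
σ_{copper} = P/A₁ = 15330/1950 = 7.861 MPa, compressive.

σ ≈ 7.86 MPa (compressive)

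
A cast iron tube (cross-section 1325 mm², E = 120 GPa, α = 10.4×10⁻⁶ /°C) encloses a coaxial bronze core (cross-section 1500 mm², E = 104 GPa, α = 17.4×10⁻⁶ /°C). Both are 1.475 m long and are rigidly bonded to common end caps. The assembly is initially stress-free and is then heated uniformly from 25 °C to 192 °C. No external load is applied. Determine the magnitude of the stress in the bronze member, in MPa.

σ ≈ 61.4 MPa (compressive)

The bronze has the larger α, so on heating it would change length more than the cast iron if both were free. The rigid plates force a common final length, so the bronze is put into compression and the cast iron into tension, with equal and opposite forces P (no external load).
Setting the final lengths equal and cancelling L: (α₁ − α₂)ΔT = P/(A₁E₁) + P/(A₂E₂).
|α₁ − α₂|·ΔT = 7×10⁻⁶ × 167 = 0.001169.
1/(A₁E₁) + 1/(A₂E₂) = 1/(1325×120×10³) + 1/(1500×104×10³) = 1.27×10⁻⁸ N⁻¹.
So P = 0.001169 / 1.27×10⁻⁸ = 92.05 kN.
σ_{bronze} = P/A₂ = 92050/1500 = 61.37 MPa, compressive.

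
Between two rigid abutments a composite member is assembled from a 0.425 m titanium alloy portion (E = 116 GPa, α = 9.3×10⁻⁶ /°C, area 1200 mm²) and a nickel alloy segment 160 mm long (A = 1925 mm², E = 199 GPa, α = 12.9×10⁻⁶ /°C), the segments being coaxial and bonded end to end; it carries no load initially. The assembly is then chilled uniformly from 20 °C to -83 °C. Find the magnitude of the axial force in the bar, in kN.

Free thermal contraction of the whole bar: Σ αᵢΔT Lᵢ = 9.3×10⁻⁶×103×425 + 12.9×10⁻⁶×103×160 = 0.6197 mm.
Since the ends are fixed, an axial force P builds up, equal in every segment, with P · Σ Lᵢ/(AᵢEᵢ) = δ_free.
Σ Lᵢ/(AᵢEᵢ) = 425/(1200×116×10³) + 160/(1925×199×10³) = 3.471×10⁻⁶ mm/N.
So P = 0.6197 / 3.471×10⁻⁶ = 178.5 kN, tensile.

P ≈ 179 kN (tensile)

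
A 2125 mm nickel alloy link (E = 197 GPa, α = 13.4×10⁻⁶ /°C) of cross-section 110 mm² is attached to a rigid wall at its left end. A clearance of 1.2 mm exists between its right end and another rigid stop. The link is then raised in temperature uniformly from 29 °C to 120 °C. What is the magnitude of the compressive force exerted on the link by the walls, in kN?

Unrestrained expansion: δ_free = αΔT L = 13.4×10⁻⁶ × 91 × 2125 = 2.591 mm.
After closing the 1.2 mm clearance, 2.591 − 1.2 = 1.391 mm of expansion remains to be suppressed by the wall.
So σ = E(δ_free − g)/L = 197×10³ × 1.391/2125 = 129 MPa.
P = σA = 129 × 110 = 14.19 kN.

P ≈ 14.2 kN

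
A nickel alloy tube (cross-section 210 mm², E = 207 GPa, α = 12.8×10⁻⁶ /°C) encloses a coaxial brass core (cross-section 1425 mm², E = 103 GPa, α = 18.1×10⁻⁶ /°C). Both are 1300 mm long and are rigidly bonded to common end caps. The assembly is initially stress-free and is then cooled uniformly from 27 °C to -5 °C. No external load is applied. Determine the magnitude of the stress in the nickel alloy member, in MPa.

The brass has the larger α, so on cooling it would change length more than the nickel alloy if both were free. The rigid plates force a common final length, so the brass is put into tension and the nickel alloy into compression, with equal and opposite forces P (no external load).
Compatibility of the two members (thermal + elastic change equal): (α₁ − α₂)ΔT = P·[1/(A₁E₁) + 1/(A₂E₂)].
|α₁ − α₂|·ΔT = 5.3×10⁻⁶ × 32 = 0.0001696.
1/(A₁E₁) + 1/(A₂E₂) = 1/(210×207×10³) + 1/(1425×103×10³) = 2.982×10⁻⁸ N⁻¹.
So P = 0.0001696 / 2.982×10⁻⁸ = 5.688 kN.
σ_{nickel alloy} = P/A₁ = 5688/210 = 27.09 MPa, compressive.

σ ≈ 27.1 MPa (compressive)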